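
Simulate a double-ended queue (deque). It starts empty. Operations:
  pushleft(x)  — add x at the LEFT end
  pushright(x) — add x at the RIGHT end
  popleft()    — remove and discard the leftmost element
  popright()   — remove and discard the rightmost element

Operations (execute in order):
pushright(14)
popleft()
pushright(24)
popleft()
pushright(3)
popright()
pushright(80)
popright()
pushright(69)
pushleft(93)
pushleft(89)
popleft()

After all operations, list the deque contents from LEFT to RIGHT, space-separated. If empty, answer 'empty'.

pushright(14): [14]
popleft(): []
pushright(24): [24]
popleft(): []
pushright(3): [3]
popright(): []
pushright(80): [80]
popright(): []
pushright(69): [69]
pushleft(93): [93, 69]
pushleft(89): [89, 93, 69]
popleft(): [93, 69]

Answer: 93 69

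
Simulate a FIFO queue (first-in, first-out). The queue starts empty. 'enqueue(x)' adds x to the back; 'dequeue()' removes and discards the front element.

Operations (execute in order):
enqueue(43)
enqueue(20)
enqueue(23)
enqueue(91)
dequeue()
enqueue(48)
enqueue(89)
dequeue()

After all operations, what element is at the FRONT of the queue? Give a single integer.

enqueue(43): queue = [43]
enqueue(20): queue = [43, 20]
enqueue(23): queue = [43, 20, 23]
enqueue(91): queue = [43, 20, 23, 91]
dequeue(): queue = [20, 23, 91]
enqueue(48): queue = [20, 23, 91, 48]
enqueue(89): queue = [20, 23, 91, 48, 89]
dequeue(): queue = [23, 91, 48, 89]

Answer: 23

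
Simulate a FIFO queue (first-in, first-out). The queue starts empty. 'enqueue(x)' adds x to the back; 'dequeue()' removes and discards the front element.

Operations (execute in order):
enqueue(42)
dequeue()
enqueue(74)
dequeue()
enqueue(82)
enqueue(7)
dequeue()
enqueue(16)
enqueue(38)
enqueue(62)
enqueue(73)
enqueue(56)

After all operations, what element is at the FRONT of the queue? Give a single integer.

enqueue(42): queue = [42]
dequeue(): queue = []
enqueue(74): queue = [74]
dequeue(): queue = []
enqueue(82): queue = [82]
enqueue(7): queue = [82, 7]
dequeue(): queue = [7]
enqueue(16): queue = [7, 16]
enqueue(38): queue = [7, 16, 38]
enqueue(62): queue = [7, 16, 38, 62]
enqueue(73): queue = [7, 16, 38, 62, 73]
enqueue(56): queue = [7, 16, 38, 62, 73, 56]

Answer: 7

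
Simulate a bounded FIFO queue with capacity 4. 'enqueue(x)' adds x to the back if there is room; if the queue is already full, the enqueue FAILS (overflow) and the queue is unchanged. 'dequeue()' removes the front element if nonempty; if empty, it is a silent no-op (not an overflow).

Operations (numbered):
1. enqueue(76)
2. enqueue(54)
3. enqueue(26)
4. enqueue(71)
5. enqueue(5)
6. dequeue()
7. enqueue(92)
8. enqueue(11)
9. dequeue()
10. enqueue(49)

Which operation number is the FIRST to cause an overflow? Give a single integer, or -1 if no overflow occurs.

Answer: 5

Derivation:
1. enqueue(76): size=1
2. enqueue(54): size=2
3. enqueue(26): size=3
4. enqueue(71): size=4
5. enqueue(5): size=4=cap → OVERFLOW (fail)
6. dequeue(): size=3
7. enqueue(92): size=4
8. enqueue(11): size=4=cap → OVERFLOW (fail)
9. dequeue(): size=3
10. enqueue(49): size=4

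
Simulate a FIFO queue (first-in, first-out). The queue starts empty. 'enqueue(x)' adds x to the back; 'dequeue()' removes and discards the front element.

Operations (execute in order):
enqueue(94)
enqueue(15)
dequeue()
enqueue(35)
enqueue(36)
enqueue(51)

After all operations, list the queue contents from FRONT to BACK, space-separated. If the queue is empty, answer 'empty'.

enqueue(94): [94]
enqueue(15): [94, 15]
dequeue(): [15]
enqueue(35): [15, 35]
enqueue(36): [15, 35, 36]
enqueue(51): [15, 35, 36, 51]

Answer: 15 35 36 51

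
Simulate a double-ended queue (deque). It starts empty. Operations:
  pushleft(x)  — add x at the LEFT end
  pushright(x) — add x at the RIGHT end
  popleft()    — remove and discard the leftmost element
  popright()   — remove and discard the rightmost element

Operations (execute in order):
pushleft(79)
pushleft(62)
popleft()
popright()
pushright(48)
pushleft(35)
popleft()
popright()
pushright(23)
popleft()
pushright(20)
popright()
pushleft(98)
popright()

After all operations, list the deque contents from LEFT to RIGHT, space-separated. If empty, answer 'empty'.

pushleft(79): [79]
pushleft(62): [62, 79]
popleft(): [79]
popright(): []
pushright(48): [48]
pushleft(35): [35, 48]
popleft(): [48]
popright(): []
pushright(23): [23]
popleft(): []
pushright(20): [20]
popright(): []
pushleft(98): [98]
popright(): []

Answer: empty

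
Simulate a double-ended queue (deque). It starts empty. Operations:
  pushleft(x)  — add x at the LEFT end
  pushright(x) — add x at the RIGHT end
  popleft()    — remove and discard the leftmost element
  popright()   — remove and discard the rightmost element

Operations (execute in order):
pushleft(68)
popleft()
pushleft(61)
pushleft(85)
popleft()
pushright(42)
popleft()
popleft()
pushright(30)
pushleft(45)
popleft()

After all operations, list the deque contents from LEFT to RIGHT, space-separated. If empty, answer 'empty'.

Answer: 30

Derivation:
pushleft(68): [68]
popleft(): []
pushleft(61): [61]
pushleft(85): [85, 61]
popleft(): [61]
pushright(42): [61, 42]
popleft(): [42]
popleft(): []
pushright(30): [30]
pushleft(45): [45, 30]
popleft(): [30]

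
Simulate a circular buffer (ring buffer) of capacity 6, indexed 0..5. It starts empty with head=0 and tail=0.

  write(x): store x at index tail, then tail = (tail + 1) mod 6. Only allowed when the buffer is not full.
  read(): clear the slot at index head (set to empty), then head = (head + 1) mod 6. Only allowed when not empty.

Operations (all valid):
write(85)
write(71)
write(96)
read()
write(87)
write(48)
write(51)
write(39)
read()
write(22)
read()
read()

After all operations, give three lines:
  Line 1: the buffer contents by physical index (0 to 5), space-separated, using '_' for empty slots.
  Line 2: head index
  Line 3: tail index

Answer: 39 22 _ _ 48 51
4
2

Derivation:
write(85): buf=[85 _ _ _ _ _], head=0, tail=1, size=1
write(71): buf=[85 71 _ _ _ _], head=0, tail=2, size=2
write(96): buf=[85 71 96 _ _ _], head=0, tail=3, size=3
read(): buf=[_ 71 96 _ _ _], head=1, tail=3, size=2
write(87): buf=[_ 71 96 87 _ _], head=1, tail=4, size=3
write(48): buf=[_ 71 96 87 48 _], head=1, tail=5, size=4
write(51): buf=[_ 71 96 87 48 51], head=1, tail=0, size=5
write(39): buf=[39 71 96 87 48 51], head=1, tail=1, size=6
read(): buf=[39 _ 96 87 48 51], head=2, tail=1, size=5
write(22): buf=[39 22 96 87 48 51], head=2, tail=2, size=6
read(): buf=[39 22 _ 87 48 51], head=3, tail=2, size=5
read(): buf=[39 22 _ _ 48 51], head=4, tail=2, size=4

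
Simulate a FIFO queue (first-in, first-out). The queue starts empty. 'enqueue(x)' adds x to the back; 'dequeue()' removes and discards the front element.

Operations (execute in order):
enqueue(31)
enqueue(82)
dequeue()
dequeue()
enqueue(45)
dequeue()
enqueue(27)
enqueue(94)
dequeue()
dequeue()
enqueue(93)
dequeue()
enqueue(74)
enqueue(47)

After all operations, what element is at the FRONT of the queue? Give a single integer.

enqueue(31): queue = [31]
enqueue(82): queue = [31, 82]
dequeue(): queue = [82]
dequeue(): queue = []
enqueue(45): queue = [45]
dequeue(): queue = []
enqueue(27): queue = [27]
enqueue(94): queue = [27, 94]
dequeue(): queue = [94]
dequeue(): queue = []
enqueue(93): queue = [93]
dequeue(): queue = []
enqueue(74): queue = [74]
enqueue(47): queue = [74, 47]

Answer: 74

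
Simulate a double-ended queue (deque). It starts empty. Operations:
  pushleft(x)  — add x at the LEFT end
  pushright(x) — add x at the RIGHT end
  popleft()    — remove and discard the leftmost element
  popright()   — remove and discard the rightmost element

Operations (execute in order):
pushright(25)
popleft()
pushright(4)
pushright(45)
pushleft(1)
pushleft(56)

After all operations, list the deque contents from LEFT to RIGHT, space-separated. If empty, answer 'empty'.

pushright(25): [25]
popleft(): []
pushright(4): [4]
pushright(45): [4, 45]
pushleft(1): [1, 4, 45]
pushleft(56): [56, 1, 4, 45]

Answer: 56 1 4 45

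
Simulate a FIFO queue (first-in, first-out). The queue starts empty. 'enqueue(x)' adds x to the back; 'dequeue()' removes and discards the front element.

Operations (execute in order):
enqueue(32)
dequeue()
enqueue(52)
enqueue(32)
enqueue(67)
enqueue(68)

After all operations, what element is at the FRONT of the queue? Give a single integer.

Answer: 52

Derivation:
enqueue(32): queue = [32]
dequeue(): queue = []
enqueue(52): queue = [52]
enqueue(32): queue = [52, 32]
enqueue(67): queue = [52, 32, 67]
enqueue(68): queue = [52, 32, 67, 68]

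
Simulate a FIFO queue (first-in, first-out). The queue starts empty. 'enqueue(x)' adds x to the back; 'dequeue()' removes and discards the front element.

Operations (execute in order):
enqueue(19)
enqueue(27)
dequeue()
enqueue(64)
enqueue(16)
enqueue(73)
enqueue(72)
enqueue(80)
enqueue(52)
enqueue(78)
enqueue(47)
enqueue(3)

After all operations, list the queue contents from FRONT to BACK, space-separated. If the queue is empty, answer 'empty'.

Answer: 27 64 16 73 72 80 52 78 47 3

Derivation:
enqueue(19): [19]
enqueue(27): [19, 27]
dequeue(): [27]
enqueue(64): [27, 64]
enqueue(16): [27, 64, 16]
enqueue(73): [27, 64, 16, 73]
enqueue(72): [27, 64, 16, 73, 72]
enqueue(80): [27, 64, 16, 73, 72, 80]
enqueue(52): [27, 64, 16, 73, 72, 80, 52]
enqueue(78): [27, 64, 16, 73, 72, 80, 52, 78]
enqueue(47): [27, 64, 16, 73, 72, 80, 52, 78, 47]
enqueue(3): [27, 64, 16, 73, 72, 80, 52, 78, 47, 3]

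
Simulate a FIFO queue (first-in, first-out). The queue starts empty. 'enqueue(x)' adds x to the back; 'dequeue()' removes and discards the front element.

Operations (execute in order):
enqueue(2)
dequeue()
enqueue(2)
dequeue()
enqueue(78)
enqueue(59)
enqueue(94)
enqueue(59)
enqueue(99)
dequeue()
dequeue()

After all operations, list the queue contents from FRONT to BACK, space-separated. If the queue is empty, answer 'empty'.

enqueue(2): [2]
dequeue(): []
enqueue(2): [2]
dequeue(): []
enqueue(78): [78]
enqueue(59): [78, 59]
enqueue(94): [78, 59, 94]
enqueue(59): [78, 59, 94, 59]
enqueue(99): [78, 59, 94, 59, 99]
dequeue(): [59, 94, 59, 99]
dequeue(): [94, 59, 99]

Answer: 94 59 99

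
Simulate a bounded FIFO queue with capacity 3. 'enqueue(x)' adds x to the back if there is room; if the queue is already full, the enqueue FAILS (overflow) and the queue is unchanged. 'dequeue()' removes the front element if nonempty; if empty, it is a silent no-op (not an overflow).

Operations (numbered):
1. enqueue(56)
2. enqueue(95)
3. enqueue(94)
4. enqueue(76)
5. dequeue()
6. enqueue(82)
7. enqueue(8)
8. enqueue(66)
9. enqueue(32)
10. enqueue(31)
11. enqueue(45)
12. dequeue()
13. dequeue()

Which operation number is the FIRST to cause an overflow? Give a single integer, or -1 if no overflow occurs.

Answer: 4

Derivation:
1. enqueue(56): size=1
2. enqueue(95): size=2
3. enqueue(94): size=3
4. enqueue(76): size=3=cap → OVERFLOW (fail)
5. dequeue(): size=2
6. enqueue(82): size=3
7. enqueue(8): size=3=cap → OVERFLOW (fail)
8. enqueue(66): size=3=cap → OVERFLOW (fail)
9. enqueue(32): size=3=cap → OVERFLOW (fail)
10. enqueue(31): size=3=cap → OVERFLOW (fail)
11. enqueue(45): size=3=cap → OVERFLOW (fail)
12. dequeue(): size=2
13. dequeue(): size=1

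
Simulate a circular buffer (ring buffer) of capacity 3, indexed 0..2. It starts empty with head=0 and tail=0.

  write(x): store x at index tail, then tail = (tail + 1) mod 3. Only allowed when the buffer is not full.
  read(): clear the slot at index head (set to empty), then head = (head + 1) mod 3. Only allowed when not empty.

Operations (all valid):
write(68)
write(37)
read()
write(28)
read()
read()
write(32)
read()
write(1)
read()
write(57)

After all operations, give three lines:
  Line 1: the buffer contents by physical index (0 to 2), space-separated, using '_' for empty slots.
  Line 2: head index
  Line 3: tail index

write(68): buf=[68 _ _], head=0, tail=1, size=1
write(37): buf=[68 37 _], head=0, tail=2, size=2
read(): buf=[_ 37 _], head=1, tail=2, size=1
write(28): buf=[_ 37 28], head=1, tail=0, size=2
read(): buf=[_ _ 28], head=2, tail=0, size=1
read(): buf=[_ _ _], head=0, tail=0, size=0
write(32): buf=[32 _ _], head=0, tail=1, size=1
read(): buf=[_ _ _], head=1, tail=1, size=0
write(1): buf=[_ 1 _], head=1, tail=2, size=1
read(): buf=[_ _ _], head=2, tail=2, size=0
write(57): buf=[_ _ 57], head=2, tail=0, size=1

Answer: _ _ 57
2
0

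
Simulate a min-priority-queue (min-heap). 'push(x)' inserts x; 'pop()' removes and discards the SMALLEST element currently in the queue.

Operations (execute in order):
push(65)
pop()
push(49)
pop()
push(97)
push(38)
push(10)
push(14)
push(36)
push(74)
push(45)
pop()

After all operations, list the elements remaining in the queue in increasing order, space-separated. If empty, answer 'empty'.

push(65): heap contents = [65]
pop() → 65: heap contents = []
push(49): heap contents = [49]
pop() → 49: heap contents = []
push(97): heap contents = [97]
push(38): heap contents = [38, 97]
push(10): heap contents = [10, 38, 97]
push(14): heap contents = [10, 14, 38, 97]
push(36): heap contents = [10, 14, 36, 38, 97]
push(74): heap contents = [10, 14, 36, 38, 74, 97]
push(45): heap contents = [10, 14, 36, 38, 45, 74, 97]
pop() → 10: heap contents = [14, 36, 38, 45, 74, 97]

Answer: 14 36 38 45 74 97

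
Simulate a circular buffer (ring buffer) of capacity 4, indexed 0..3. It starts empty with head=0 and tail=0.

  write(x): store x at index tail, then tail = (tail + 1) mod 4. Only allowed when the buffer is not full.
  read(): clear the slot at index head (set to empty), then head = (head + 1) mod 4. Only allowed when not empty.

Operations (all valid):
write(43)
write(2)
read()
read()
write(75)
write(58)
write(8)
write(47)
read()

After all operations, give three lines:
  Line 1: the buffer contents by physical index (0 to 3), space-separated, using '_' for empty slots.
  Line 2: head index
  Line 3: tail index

Answer: 8 47 _ 58
3
2

Derivation:
write(43): buf=[43 _ _ _], head=0, tail=1, size=1
write(2): buf=[43 2 _ _], head=0, tail=2, size=2
read(): buf=[_ 2 _ _], head=1, tail=2, size=1
read(): buf=[_ _ _ _], head=2, tail=2, size=0
write(75): buf=[_ _ 75 _], head=2, tail=3, size=1
write(58): buf=[_ _ 75 58], head=2, tail=0, size=2
write(8): buf=[8 _ 75 58], head=2, tail=1, size=3
write(47): buf=[8 47 75 58], head=2, tail=2, size=4
read(): buf=[8 47 _ 58], head=3, tail=2, size=3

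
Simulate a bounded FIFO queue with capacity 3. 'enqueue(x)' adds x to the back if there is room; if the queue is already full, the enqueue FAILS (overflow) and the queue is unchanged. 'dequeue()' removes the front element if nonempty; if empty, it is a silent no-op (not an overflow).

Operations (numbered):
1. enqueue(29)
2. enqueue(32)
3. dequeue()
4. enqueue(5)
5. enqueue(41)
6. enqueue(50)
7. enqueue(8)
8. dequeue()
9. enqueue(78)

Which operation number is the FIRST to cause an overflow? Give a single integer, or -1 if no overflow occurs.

Answer: 6

Derivation:
1. enqueue(29): size=1
2. enqueue(32): size=2
3. dequeue(): size=1
4. enqueue(5): size=2
5. enqueue(41): size=3
6. enqueue(50): size=3=cap → OVERFLOW (fail)
7. enqueue(8): size=3=cap → OVERFLOW (fail)
8. dequeue(): size=2
9. enqueue(78): size=3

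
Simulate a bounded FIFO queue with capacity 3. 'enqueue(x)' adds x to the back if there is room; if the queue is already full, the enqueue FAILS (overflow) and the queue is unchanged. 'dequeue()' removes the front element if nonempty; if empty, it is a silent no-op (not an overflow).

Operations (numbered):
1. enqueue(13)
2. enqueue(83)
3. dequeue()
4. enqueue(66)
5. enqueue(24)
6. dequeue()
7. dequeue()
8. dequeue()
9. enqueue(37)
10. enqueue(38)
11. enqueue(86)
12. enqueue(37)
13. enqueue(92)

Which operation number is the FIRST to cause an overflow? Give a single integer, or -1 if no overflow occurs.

1. enqueue(13): size=1
2. enqueue(83): size=2
3. dequeue(): size=1
4. enqueue(66): size=2
5. enqueue(24): size=3
6. dequeue(): size=2
7. dequeue(): size=1
8. dequeue(): size=0
9. enqueue(37): size=1
10. enqueue(38): size=2
11. enqueue(86): size=3
12. enqueue(37): size=3=cap → OVERFLOW (fail)
13. enqueue(92): size=3=cap → OVERFLOW (fail)

Answer: 12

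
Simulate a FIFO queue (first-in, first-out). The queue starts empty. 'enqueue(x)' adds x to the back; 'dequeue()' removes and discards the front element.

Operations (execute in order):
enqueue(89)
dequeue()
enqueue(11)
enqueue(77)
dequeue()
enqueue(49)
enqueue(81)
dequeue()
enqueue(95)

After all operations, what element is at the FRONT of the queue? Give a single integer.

Answer: 49

Derivation:
enqueue(89): queue = [89]
dequeue(): queue = []
enqueue(11): queue = [11]
enqueue(77): queue = [11, 77]
dequeue(): queue = [77]
enqueue(49): queue = [77, 49]
enqueue(81): queue = [77, 49, 81]
dequeue(): queue = [49, 81]
enqueue(95): queue = [49, 81, 95]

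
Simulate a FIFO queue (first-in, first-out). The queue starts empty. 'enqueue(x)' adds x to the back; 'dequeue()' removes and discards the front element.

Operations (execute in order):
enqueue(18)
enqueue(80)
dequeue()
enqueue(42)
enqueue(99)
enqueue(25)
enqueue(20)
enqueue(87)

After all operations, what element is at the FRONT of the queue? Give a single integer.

enqueue(18): queue = [18]
enqueue(80): queue = [18, 80]
dequeue(): queue = [80]
enqueue(42): queue = [80, 42]
enqueue(99): queue = [80, 42, 99]
enqueue(25): queue = [80, 42, 99, 25]
enqueue(20): queue = [80, 42, 99, 25, 20]
enqueue(87): queue = [80, 42, 99, 25, 20, 87]

Answer: 80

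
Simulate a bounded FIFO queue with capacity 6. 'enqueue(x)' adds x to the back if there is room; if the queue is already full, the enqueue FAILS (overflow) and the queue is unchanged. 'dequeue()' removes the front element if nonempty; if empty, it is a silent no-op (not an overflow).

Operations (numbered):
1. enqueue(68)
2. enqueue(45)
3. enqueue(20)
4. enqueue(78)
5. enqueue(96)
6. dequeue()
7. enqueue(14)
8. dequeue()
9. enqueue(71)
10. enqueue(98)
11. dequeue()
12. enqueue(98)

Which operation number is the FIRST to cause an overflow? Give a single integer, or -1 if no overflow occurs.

Answer: -1

Derivation:
1. enqueue(68): size=1
2. enqueue(45): size=2
3. enqueue(20): size=3
4. enqueue(78): size=4
5. enqueue(96): size=5
6. dequeue(): size=4
7. enqueue(14): size=5
8. dequeue(): size=4
9. enqueue(71): size=5
10. enqueue(98): size=6
11. dequeue(): size=5
12. enqueue(98): size=6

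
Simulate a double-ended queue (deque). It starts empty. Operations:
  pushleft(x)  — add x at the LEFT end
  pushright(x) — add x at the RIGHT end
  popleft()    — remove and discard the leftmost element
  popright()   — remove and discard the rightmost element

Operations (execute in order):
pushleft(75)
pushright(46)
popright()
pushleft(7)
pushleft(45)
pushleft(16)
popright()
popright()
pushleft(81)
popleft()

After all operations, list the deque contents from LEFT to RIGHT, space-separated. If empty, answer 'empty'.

Answer: 16 45

Derivation:
pushleft(75): [75]
pushright(46): [75, 46]
popright(): [75]
pushleft(7): [7, 75]
pushleft(45): [45, 7, 75]
pushleft(16): [16, 45, 7, 75]
popright(): [16, 45, 7]
popright(): [16, 45]
pushleft(81): [81, 16, 45]
popleft(): [16, 45]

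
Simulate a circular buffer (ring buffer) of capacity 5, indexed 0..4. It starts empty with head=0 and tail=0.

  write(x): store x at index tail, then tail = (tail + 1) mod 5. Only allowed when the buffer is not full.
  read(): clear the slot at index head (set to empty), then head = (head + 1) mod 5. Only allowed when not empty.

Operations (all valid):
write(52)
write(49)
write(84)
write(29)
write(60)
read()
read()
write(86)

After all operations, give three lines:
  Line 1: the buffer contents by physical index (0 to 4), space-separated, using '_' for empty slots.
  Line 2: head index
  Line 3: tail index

write(52): buf=[52 _ _ _ _], head=0, tail=1, size=1
write(49): buf=[52 49 _ _ _], head=0, tail=2, size=2
write(84): buf=[52 49 84 _ _], head=0, tail=3, size=3
write(29): buf=[52 49 84 29 _], head=0, tail=4, size=4
write(60): buf=[52 49 84 29 60], head=0, tail=0, size=5
read(): buf=[_ 49 84 29 60], head=1, tail=0, size=4
read(): buf=[_ _ 84 29 60], head=2, tail=0, size=3
write(86): buf=[86 _ 84 29 60], head=2, tail=1, size=4

Answer: 86 _ 84 29 60
2
1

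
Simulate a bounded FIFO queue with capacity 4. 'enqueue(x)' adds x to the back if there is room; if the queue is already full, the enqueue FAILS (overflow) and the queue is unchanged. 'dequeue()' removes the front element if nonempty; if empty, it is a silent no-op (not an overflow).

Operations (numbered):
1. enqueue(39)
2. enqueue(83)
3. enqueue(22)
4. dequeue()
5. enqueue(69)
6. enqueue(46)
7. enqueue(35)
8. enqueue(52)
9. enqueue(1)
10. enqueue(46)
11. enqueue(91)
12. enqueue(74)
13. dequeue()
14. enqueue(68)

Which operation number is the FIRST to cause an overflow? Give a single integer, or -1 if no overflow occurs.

1. enqueue(39): size=1
2. enqueue(83): size=2
3. enqueue(22): size=3
4. dequeue(): size=2
5. enqueue(69): size=3
6. enqueue(46): size=4
7. enqueue(35): size=4=cap → OVERFLOW (fail)
8. enqueue(52): size=4=cap → OVERFLOW (fail)
9. enqueue(1): size=4=cap → OVERFLOW (fail)
10. enqueue(46): size=4=cap → OVERFLOW (fail)
11. enqueue(91): size=4=cap → OVERFLOW (fail)
12. enqueue(74): size=4=cap → OVERFLOW (fail)
13. dequeue(): size=3
14. enqueue(68): size=4

Answer: 7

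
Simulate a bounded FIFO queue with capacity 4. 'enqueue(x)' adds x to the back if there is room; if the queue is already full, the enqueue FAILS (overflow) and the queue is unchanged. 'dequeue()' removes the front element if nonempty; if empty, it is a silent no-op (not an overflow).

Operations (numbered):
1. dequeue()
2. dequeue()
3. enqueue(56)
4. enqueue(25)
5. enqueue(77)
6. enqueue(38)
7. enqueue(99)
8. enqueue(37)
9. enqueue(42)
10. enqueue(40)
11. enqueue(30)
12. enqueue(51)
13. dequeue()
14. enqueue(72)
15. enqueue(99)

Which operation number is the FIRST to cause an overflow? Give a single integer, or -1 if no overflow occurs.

Answer: 7

Derivation:
1. dequeue(): empty, no-op, size=0
2. dequeue(): empty, no-op, size=0
3. enqueue(56): size=1
4. enqueue(25): size=2
5. enqueue(77): size=3
6. enqueue(38): size=4
7. enqueue(99): size=4=cap → OVERFLOW (fail)
8. enqueue(37): size=4=cap → OVERFLOW (fail)
9. enqueue(42): size=4=cap → OVERFLOW (fail)
10. enqueue(40): size=4=cap → OVERFLOW (fail)
11. enqueue(30): size=4=cap → OVERFLOW (fail)
12. enqueue(51): size=4=cap → OVERFLOW (fail)
13. dequeue(): size=3
14. enqueue(72): size=4
15. enqueue(99): size=4=cap → OVERFLOW (fail)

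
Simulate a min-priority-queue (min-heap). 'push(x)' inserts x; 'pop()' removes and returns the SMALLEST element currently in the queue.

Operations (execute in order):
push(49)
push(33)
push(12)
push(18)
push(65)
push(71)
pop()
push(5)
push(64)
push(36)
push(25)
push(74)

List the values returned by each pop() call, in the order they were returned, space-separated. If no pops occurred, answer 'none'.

push(49): heap contents = [49]
push(33): heap contents = [33, 49]
push(12): heap contents = [12, 33, 49]
push(18): heap contents = [12, 18, 33, 49]
push(65): heap contents = [12, 18, 33, 49, 65]
push(71): heap contents = [12, 18, 33, 49, 65, 71]
pop() → 12: heap contents = [18, 33, 49, 65, 71]
push(5): heap contents = [5, 18, 33, 49, 65, 71]
push(64): heap contents = [5, 18, 33, 49, 64, 65, 71]
push(36): heap contents = [5, 18, 33, 36, 49, 64, 65, 71]
push(25): heap contents = [5, 18, 25, 33, 36, 49, 64, 65, 71]
push(74): heap contents = [5, 18, 25, 33, 36, 49, 64, 65, 71, 74]

Answer: 12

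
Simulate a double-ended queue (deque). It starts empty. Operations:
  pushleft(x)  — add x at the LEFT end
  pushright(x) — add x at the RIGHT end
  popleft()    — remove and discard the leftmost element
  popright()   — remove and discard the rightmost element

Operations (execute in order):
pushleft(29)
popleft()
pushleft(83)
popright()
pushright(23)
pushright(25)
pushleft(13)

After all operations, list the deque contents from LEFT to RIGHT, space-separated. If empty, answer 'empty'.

Answer: 13 23 25

Derivation:
pushleft(29): [29]
popleft(): []
pushleft(83): [83]
popright(): []
pushright(23): [23]
pushright(25): [23, 25]
pushleft(13): [13, 23, 25]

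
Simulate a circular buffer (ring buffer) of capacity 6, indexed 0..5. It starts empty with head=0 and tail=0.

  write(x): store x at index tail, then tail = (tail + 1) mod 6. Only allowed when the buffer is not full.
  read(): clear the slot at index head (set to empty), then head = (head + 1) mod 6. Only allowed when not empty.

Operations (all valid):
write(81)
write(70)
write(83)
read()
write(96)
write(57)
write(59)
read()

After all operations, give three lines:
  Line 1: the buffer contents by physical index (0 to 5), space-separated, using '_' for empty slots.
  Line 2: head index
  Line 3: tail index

write(81): buf=[81 _ _ _ _ _], head=0, tail=1, size=1
write(70): buf=[81 70 _ _ _ _], head=0, tail=2, size=2
write(83): buf=[81 70 83 _ _ _], head=0, tail=3, size=3
read(): buf=[_ 70 83 _ _ _], head=1, tail=3, size=2
write(96): buf=[_ 70 83 96 _ _], head=1, tail=4, size=3
write(57): buf=[_ 70 83 96 57 _], head=1, tail=5, size=4
write(59): buf=[_ 70 83 96 57 59], head=1, tail=0, size=5
read(): buf=[_ _ 83 96 57 59], head=2, tail=0, size=4

Answer: _ _ 83 96 57 59
2
0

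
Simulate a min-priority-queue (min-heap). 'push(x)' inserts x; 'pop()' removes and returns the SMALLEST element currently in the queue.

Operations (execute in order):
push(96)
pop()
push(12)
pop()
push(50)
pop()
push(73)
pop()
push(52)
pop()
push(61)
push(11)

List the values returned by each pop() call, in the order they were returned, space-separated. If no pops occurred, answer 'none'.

Answer: 96 12 50 73 52

Derivation:
push(96): heap contents = [96]
pop() → 96: heap contents = []
push(12): heap contents = [12]
pop() → 12: heap contents = []
push(50): heap contents = [50]
pop() → 50: heap contents = []
push(73): heap contents = [73]
pop() → 73: heap contents = []
push(52): heap contents = [52]
pop() → 52: heap contents = []
push(61): heap contents = [61]
push(11): heap contents = [11, 61]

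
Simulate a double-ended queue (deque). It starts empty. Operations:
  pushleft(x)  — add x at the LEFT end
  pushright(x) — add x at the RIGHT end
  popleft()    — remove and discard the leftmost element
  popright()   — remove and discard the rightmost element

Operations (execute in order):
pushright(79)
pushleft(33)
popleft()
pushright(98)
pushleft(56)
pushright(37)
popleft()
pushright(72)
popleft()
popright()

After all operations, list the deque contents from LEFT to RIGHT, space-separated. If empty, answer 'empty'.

Answer: 98 37

Derivation:
pushright(79): [79]
pushleft(33): [33, 79]
popleft(): [79]
pushright(98): [79, 98]
pushleft(56): [56, 79, 98]
pushright(37): [56, 79, 98, 37]
popleft(): [79, 98, 37]
pushright(72): [79, 98, 37, 72]
popleft(): [98, 37, 72]
popright(): [98, 37]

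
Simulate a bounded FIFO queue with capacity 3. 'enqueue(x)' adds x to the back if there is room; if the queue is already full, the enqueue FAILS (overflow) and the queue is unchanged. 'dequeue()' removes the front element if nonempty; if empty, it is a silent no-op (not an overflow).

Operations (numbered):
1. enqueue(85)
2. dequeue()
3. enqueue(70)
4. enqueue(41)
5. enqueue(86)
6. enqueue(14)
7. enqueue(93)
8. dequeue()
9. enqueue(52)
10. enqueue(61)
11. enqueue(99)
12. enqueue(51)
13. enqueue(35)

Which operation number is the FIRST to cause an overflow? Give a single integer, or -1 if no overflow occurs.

Answer: 6

Derivation:
1. enqueue(85): size=1
2. dequeue(): size=0
3. enqueue(70): size=1
4. enqueue(41): size=2
5. enqueue(86): size=3
6. enqueue(14): size=3=cap → OVERFLOW (fail)
7. enqueue(93): size=3=cap → OVERFLOW (fail)
8. dequeue(): size=2
9. enqueue(52): size=3
10. enqueue(61): size=3=cap → OVERFLOW (fail)
11. enqueue(99): size=3=cap → OVERFLOW (fail)
12. enqueue(51): size=3=cap → OVERFLOW (fail)
13. enqueue(35): size=3=cap → OVERFLOW (fail)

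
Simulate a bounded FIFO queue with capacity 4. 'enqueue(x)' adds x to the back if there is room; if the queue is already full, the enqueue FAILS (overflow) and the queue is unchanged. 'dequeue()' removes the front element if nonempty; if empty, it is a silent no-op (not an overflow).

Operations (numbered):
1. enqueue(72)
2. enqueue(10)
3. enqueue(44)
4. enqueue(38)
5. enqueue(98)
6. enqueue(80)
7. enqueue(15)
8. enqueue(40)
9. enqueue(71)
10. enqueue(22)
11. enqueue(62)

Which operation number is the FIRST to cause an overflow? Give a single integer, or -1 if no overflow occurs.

1. enqueue(72): size=1
2. enqueue(10): size=2
3. enqueue(44): size=3
4. enqueue(38): size=4
5. enqueue(98): size=4=cap → OVERFLOW (fail)
6. enqueue(80): size=4=cap → OVERFLOW (fail)
7. enqueue(15): size=4=cap → OVERFLOW (fail)
8. enqueue(40): size=4=cap → OVERFLOW (fail)
9. enqueue(71): size=4=cap → OVERFLOW (fail)
10. enqueue(22): size=4=cap → OVERFLOW (fail)
11. enqueue(62): size=4=cap → OVERFLOW (fail)

Answer: 5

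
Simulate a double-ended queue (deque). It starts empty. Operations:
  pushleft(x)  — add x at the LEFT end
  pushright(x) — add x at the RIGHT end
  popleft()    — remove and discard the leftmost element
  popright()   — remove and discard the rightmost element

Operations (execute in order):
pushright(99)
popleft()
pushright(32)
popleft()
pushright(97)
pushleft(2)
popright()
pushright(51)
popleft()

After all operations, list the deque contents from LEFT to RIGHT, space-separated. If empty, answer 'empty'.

pushright(99): [99]
popleft(): []
pushright(32): [32]
popleft(): []
pushright(97): [97]
pushleft(2): [2, 97]
popright(): [2]
pushright(51): [2, 51]
popleft(): [51]

Answer: 51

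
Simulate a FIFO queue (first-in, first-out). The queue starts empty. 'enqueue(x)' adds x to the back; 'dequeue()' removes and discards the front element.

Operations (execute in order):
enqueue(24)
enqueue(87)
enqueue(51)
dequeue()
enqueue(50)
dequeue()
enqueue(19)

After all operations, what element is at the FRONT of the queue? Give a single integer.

Answer: 51

Derivation:
enqueue(24): queue = [24]
enqueue(87): queue = [24, 87]
enqueue(51): queue = [24, 87, 51]
dequeue(): queue = [87, 51]
enqueue(50): queue = [87, 51, 50]
dequeue(): queue = [51, 50]
enqueue(19): queue = [51, 50, 19]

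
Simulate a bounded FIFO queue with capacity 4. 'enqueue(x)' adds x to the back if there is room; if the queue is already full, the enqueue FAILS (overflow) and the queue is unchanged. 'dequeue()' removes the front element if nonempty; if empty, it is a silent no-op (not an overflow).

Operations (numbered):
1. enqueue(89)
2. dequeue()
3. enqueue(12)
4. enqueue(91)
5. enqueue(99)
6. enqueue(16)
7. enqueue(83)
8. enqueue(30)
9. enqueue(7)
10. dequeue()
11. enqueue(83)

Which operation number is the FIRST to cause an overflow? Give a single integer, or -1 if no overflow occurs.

1. enqueue(89): size=1
2. dequeue(): size=0
3. enqueue(12): size=1
4. enqueue(91): size=2
5. enqueue(99): size=3
6. enqueue(16): size=4
7. enqueue(83): size=4=cap → OVERFLOW (fail)
8. enqueue(30): size=4=cap → OVERFLOW (fail)
9. enqueue(7): size=4=cap → OVERFLOW (fail)
10. dequeue(): size=3
11. enqueue(83): size=4

Answer: 7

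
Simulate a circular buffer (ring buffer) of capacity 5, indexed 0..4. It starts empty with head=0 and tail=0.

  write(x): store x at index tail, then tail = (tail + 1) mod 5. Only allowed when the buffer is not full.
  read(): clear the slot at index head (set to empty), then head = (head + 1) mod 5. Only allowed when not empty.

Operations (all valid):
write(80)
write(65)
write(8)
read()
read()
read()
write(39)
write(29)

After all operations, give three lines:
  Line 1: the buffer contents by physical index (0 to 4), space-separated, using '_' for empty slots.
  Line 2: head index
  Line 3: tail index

Answer: _ _ _ 39 29
3
0

Derivation:
write(80): buf=[80 _ _ _ _], head=0, tail=1, size=1
write(65): buf=[80 65 _ _ _], head=0, tail=2, size=2
write(8): buf=[80 65 8 _ _], head=0, tail=3, size=3
read(): buf=[_ 65 8 _ _], head=1, tail=3, size=2
read(): buf=[_ _ 8 _ _], head=2, tail=3, size=1
read(): buf=[_ _ _ _ _], head=3, tail=3, size=0
write(39): buf=[_ _ _ 39 _], head=3, tail=4, size=1
write(29): buf=[_ _ _ 39 29], head=3, tail=0, size=2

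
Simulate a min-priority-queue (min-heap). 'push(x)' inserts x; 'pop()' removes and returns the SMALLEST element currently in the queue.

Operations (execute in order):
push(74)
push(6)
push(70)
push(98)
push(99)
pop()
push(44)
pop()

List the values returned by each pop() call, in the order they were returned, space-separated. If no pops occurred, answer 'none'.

Answer: 6 44

Derivation:
push(74): heap contents = [74]
push(6): heap contents = [6, 74]
push(70): heap contents = [6, 70, 74]
push(98): heap contents = [6, 70, 74, 98]
push(99): heap contents = [6, 70, 74, 98, 99]
pop() → 6: heap contents = [70, 74, 98, 99]
push(44): heap contents = [44, 70, 74, 98, 99]
pop() → 44: heap contents = [70, 74, 98, 99]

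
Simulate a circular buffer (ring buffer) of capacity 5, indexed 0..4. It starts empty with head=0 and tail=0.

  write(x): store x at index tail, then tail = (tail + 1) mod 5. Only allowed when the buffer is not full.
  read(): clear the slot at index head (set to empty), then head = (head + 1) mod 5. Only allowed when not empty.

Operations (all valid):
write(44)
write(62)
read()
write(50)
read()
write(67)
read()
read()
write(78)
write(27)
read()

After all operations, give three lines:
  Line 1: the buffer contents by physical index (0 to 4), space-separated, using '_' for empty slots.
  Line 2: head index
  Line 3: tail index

write(44): buf=[44 _ _ _ _], head=0, tail=1, size=1
write(62): buf=[44 62 _ _ _], head=0, tail=2, size=2
read(): buf=[_ 62 _ _ _], head=1, tail=2, size=1
write(50): buf=[_ 62 50 _ _], head=1, tail=3, size=2
read(): buf=[_ _ 50 _ _], head=2, tail=3, size=1
write(67): buf=[_ _ 50 67 _], head=2, tail=4, size=2
read(): buf=[_ _ _ 67 _], head=3, tail=4, size=1
read(): buf=[_ _ _ _ _], head=4, tail=4, size=0
write(78): buf=[_ _ _ _ 78], head=4, tail=0, size=1
write(27): buf=[27 _ _ _ 78], head=4, tail=1, size=2
read(): buf=[27 _ _ _ _], head=0, tail=1, size=1

Answer: 27 _ _ _ _
0
1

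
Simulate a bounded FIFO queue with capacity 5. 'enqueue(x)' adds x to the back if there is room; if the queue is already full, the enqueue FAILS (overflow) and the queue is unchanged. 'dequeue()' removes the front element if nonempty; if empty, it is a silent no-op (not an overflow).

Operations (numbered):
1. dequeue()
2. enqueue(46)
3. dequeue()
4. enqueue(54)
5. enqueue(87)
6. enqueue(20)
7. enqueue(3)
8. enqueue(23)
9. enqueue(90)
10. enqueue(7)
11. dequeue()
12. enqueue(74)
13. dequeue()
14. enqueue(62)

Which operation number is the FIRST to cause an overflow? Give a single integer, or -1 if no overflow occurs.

Answer: 9

Derivation:
1. dequeue(): empty, no-op, size=0
2. enqueue(46): size=1
3. dequeue(): size=0
4. enqueue(54): size=1
5. enqueue(87): size=2
6. enqueue(20): size=3
7. enqueue(3): size=4
8. enqueue(23): size=5
9. enqueue(90): size=5=cap → OVERFLOW (fail)
10. enqueue(7): size=5=cap → OVERFLOW (fail)
11. dequeue(): size=4
12. enqueue(74): size=5
13. dequeue(): size=4
14. enqueue(62): size=5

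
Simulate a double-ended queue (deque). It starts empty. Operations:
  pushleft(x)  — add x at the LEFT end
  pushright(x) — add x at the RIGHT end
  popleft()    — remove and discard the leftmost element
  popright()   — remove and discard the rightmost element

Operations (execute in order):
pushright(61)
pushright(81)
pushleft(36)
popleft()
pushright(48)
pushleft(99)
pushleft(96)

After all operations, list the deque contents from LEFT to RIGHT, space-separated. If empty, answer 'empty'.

pushright(61): [61]
pushright(81): [61, 81]
pushleft(36): [36, 61, 81]
popleft(): [61, 81]
pushright(48): [61, 81, 48]
pushleft(99): [99, 61, 81, 48]
pushleft(96): [96, 99, 61, 81, 48]

Answer: 96 99 61 81 48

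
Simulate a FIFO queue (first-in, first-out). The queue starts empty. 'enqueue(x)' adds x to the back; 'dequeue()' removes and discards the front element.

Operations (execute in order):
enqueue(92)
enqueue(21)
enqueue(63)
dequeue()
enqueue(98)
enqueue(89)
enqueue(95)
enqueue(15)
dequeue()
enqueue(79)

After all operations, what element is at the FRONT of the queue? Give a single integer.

enqueue(92): queue = [92]
enqueue(21): queue = [92, 21]
enqueue(63): queue = [92, 21, 63]
dequeue(): queue = [21, 63]
enqueue(98): queue = [21, 63, 98]
enqueue(89): queue = [21, 63, 98, 89]
enqueue(95): queue = [21, 63, 98, 89, 95]
enqueue(15): queue = [21, 63, 98, 89, 95, 15]
dequeue(): queue = [63, 98, 89, 95, 15]
enqueue(79): queue = [63, 98, 89, 95, 15, 79]

Answer: 63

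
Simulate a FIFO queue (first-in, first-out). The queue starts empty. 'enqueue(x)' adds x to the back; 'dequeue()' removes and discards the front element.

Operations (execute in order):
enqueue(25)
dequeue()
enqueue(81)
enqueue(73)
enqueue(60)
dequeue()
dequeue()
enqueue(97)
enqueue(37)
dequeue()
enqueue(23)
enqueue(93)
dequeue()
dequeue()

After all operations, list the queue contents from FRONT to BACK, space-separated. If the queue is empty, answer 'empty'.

Answer: 23 93

Derivation:
enqueue(25): [25]
dequeue(): []
enqueue(81): [81]
enqueue(73): [81, 73]
enqueue(60): [81, 73, 60]
dequeue(): [73, 60]
dequeue(): [60]
enqueue(97): [60, 97]
enqueue(37): [60, 97, 37]
dequeue(): [97, 37]
enqueue(23): [97, 37, 23]
enqueue(93): [97, 37, 23, 93]
dequeue(): [37, 23, 93]
dequeue(): [23, 93]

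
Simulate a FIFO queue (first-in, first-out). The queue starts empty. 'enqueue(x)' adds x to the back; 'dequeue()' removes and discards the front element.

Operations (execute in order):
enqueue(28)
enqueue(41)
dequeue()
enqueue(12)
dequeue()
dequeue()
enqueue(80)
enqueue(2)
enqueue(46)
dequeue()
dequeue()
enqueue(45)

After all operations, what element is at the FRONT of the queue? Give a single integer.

Answer: 46

Derivation:
enqueue(28): queue = [28]
enqueue(41): queue = [28, 41]
dequeue(): queue = [41]
enqueue(12): queue = [41, 12]
dequeue(): queue = [12]
dequeue(): queue = []
enqueue(80): queue = [80]
enqueue(2): queue = [80, 2]
enqueue(46): queue = [80, 2, 46]
dequeue(): queue = [2, 46]
dequeue(): queue = [46]
enqueue(45): queue = [46, 45]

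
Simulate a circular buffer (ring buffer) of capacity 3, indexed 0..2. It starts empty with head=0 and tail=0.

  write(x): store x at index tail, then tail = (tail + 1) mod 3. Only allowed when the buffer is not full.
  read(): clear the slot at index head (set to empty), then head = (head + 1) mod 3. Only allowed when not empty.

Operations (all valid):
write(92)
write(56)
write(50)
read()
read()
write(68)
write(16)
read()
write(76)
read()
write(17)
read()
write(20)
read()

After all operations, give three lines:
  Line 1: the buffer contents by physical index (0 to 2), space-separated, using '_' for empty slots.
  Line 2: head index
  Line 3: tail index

write(92): buf=[92 _ _], head=0, tail=1, size=1
write(56): buf=[92 56 _], head=0, tail=2, size=2
write(50): buf=[92 56 50], head=0, tail=0, size=3
read(): buf=[_ 56 50], head=1, tail=0, size=2
read(): buf=[_ _ 50], head=2, tail=0, size=1
write(68): buf=[68 _ 50], head=2, tail=1, size=2
write(16): buf=[68 16 50], head=2, tail=2, size=3
read(): buf=[68 16 _], head=0, tail=2, size=2
write(76): buf=[68 16 76], head=0, tail=0, size=3
read(): buf=[_ 16 76], head=1, tail=0, size=2
write(17): buf=[17 16 76], head=1, tail=1, size=3
read(): buf=[17 _ 76], head=2, tail=1, size=2
write(20): buf=[17 20 76], head=2, tail=2, size=3
read(): buf=[17 20 _], head=0, tail=2, size=2

Answer: 17 20 _
0
2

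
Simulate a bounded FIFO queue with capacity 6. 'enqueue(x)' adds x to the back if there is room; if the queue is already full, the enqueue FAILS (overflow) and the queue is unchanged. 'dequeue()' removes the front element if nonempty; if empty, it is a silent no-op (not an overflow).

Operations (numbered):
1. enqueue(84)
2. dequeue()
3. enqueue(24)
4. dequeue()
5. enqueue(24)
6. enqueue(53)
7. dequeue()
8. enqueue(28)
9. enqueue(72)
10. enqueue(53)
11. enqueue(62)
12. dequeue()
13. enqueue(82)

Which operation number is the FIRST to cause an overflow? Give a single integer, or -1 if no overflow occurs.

Answer: -1

Derivation:
1. enqueue(84): size=1
2. dequeue(): size=0
3. enqueue(24): size=1
4. dequeue(): size=0
5. enqueue(24): size=1
6. enqueue(53): size=2
7. dequeue(): size=1
8. enqueue(28): size=2
9. enqueue(72): size=3
10. enqueue(53): size=4
11. enqueue(62): size=5
12. dequeue(): size=4
13. enqueue(82): size=5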